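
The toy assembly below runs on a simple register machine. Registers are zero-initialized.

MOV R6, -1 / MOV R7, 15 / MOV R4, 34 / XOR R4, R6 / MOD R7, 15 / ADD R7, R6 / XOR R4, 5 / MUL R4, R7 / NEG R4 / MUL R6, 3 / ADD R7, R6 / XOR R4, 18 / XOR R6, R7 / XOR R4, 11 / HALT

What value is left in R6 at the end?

MOV R6, -1 → R6=-1
MOV R7, 15 → R7=15
MOV R4, 34 → R4=34
XOR R4, R6 → R4=34^(-1)=-35
MOD R7, 15 → R7=15%15=0
ADD R7, R6 → R7=0+(-1)=-1
XOR R4, 5 → R4=(-35)^5=-40
MUL R4, R7 → R4=(-40)*(-1)=40
NEG R4 → R4=-(40)=-40
MUL R6, 3 → R6=(-1)*3=-3
ADD R7, R6 → R7=(-1)+(-3)=-4
XOR R4, 18 → R4=(-40)^18=-54
XOR R6, R7 → R6=(-3)^(-4)=1
XOR R4, 11 → R4=(-54)^11=-63
halt.

1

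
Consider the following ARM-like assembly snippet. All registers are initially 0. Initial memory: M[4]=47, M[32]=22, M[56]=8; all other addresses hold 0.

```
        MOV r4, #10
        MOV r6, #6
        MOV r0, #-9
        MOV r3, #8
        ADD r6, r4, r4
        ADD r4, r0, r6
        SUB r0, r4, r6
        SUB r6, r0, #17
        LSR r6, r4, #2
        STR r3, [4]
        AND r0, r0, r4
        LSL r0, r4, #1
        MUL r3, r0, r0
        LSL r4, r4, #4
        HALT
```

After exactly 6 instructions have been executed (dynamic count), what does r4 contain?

11

r4=10
r6=6
r0=-9
r3=8
r6=10+10=20
r4=(-9)+20=11
After step 6: r4 = 11.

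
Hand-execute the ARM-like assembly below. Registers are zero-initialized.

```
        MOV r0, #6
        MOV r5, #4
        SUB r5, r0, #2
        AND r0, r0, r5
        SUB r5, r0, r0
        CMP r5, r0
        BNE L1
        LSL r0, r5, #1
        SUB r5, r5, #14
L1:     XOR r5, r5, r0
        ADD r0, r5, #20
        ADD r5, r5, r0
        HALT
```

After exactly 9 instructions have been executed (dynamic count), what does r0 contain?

MOV r0, #6 → r0=6
MOV r5, #4 → r5=4
SUB r5, r0, #2 → r5=6-2=4
AND r0, r0, r5 → r0=6&4=4
SUB r5, r0, r0 → r5=4-4=0
CMP r5, r0  (cmp 0,4)
BNE L1: taken
XOR r5, r5, r0 → r5=0^4=4
ADD r0, r5, #20 → r0=4+20=24
After step 9: r0 = 24.

24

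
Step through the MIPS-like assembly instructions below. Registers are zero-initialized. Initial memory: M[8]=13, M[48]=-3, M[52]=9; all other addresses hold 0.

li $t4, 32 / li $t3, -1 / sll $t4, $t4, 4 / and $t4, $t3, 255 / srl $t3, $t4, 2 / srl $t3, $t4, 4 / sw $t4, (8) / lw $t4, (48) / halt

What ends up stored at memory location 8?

li $t4, 32 → $t4=32
li $t3, -1 → $t3=-1
sll $t4, $t4, 4 → $t4=32<<4=512
and $t4, $t3, 255 → $t4=(-1)&255=255
srl $t3, $t4, 2 → $t3=255>>2=63
srl $t3, $t4, 4 → $t3=255>>4=15
sw $t4, (8) → M[8]=255
lw $t4, (48) → $t4=M[48]=-3
halt.

255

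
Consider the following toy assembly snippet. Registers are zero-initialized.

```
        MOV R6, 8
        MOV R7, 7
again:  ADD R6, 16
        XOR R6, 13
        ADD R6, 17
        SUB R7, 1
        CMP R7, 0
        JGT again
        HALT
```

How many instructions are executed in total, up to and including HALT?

after MOV R6, 8: R6=8
after MOV R7, 7: R7=7
after ADD R6, 16: R6=8+16=24
after XOR R6, 13: R6=24^13=21
after ADD R6, 17: R6=21+17=38
after SUB R7, 1: R7=7-1=6
CMP R7, 0  (cmp 6,0)
JGT again: taken
after ADD R6, 16: R6=38+16=54
after XOR R6, 13: R6=54^13=59
after ADD R6, 17: R6=59+17=76
after SUB R7, 1: R7=6-1=5
CMP R7, 0  (cmp 5,0)
JGT again: taken
after ADD R6, 16: R6=76+16=92
after XOR R6, 13: R6=92^13=81
after ADD R6, 17: R6=81+17=98
after SUB R7, 1: R7=5-1=4
CMP R7, 0  (cmp 4,0)
JGT again: taken
after ADD R6, 16: R6=98+16=114
after XOR R6, 13: R6=114^13=127
after ADD R6, 17: R6=127+17=144
after SUB R7, 1: R7=4-1=3
CMP R7, 0  (cmp 3,0)
JGT again: taken
after ADD R6, 16: R6=144+16=160
after XOR R6, 13: R6=160^13=173
after ADD R6, 17: R6=173+17=190
after SUB R7, 1: R7=3-1=2
CMP R7, 0  (cmp 2,0)
JGT again: taken
after ADD R6, 16: R6=190+16=206
after XOR R6, 13: R6=206^13=195
after ADD R6, 17: R6=195+17=212
after SUB R7, 1: R7=2-1=1
CMP R7, 0  (cmp 1,0)
JGT again: taken
after ADD R6, 16: R6=212+16=228
after XOR R6, 13: R6=228^13=233
after ADD R6, 17: R6=233+17=250
after SUB R7, 1: R7=1-1=0
CMP R7, 0  (cmp 0,0)
JGT again: not taken
halt.
Total executed instructions: 45.

45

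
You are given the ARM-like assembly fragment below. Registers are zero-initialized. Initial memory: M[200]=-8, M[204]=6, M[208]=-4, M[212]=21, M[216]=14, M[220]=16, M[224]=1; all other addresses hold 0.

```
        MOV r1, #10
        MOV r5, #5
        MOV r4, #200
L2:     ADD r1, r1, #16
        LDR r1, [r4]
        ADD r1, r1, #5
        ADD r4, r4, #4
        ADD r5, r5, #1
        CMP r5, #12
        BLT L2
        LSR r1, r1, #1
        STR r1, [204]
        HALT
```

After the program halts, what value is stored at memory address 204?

3

MOV r1, #10 → r1=10
MOV r5, #5 → r5=5
MOV r4, #200 → r4=200
ADD r1, r1, #16 → r1=10+16=26
LDR r1, [r4] → r1=M[200]=-8
ADD r1, r1, #5 → r1=(-8)+5=-3
ADD r4, r4, #4 → r4=200+4=204
ADD r5, r5, #1 → r5=5+1=6
CMP r5, #12  (cmp 6,12)
BLT L2: taken
ADD r1, r1, #16 → r1=(-3)+16=13
LDR r1, [r4] → r1=M[204]=6
ADD r1, r1, #5 → r1=6+5=11
ADD r4, r4, #4 → r4=204+4=208
ADD r5, r5, #1 → r5=6+1=7
CMP r5, #12  (cmp 7,12)
BLT L2: taken
ADD r1, r1, #16 → r1=11+16=27
LDR r1, [r4] → r1=M[208]=-4
ADD r1, r1, #5 → r1=(-4)+5=1
ADD r4, r4, #4 → r4=208+4=212
ADD r5, r5, #1 → r5=7+1=8
CMP r5, #12  (cmp 8,12)
BLT L2: taken
ADD r1, r1, #16 → r1=1+16=17
LDR r1, [r4] → r1=M[212]=21
ADD r1, r1, #5 → r1=21+5=26
ADD r4, r4, #4 → r4=212+4=216
ADD r5, r5, #1 → r5=8+1=9
CMP r5, #12  (cmp 9,12)
BLT L2: taken
ADD r1, r1, #16 → r1=26+16=42
LDR r1, [r4] → r1=M[216]=14
ADD r1, r1, #5 → r1=14+5=19
ADD r4, r4, #4 → r4=216+4=220
ADD r5, r5, #1 → r5=9+1=10
CMP r5, #12  (cmp 10,12)
BLT L2: taken
ADD r1, r1, #16 → r1=19+16=35
LDR r1, [r4] → r1=M[220]=16
ADD r1, r1, #5 → r1=16+5=21
ADD r4, r4, #4 → r4=220+4=224
ADD r5, r5, #1 → r5=10+1=11
CMP r5, #12  (cmp 11,12)
BLT L2: taken
ADD r1, r1, #16 → r1=21+16=37
LDR r1, [r4] → r1=M[224]=1
ADD r1, r1, #5 → r1=1+5=6
ADD r4, r4, #4 → r4=224+4=228
ADD r5, r5, #1 → r5=11+1=12
CMP r5, #12  (cmp 12,12)
BLT L2: not taken
LSR r1, r1, #1 → r1=6>>1=3
STR r1, [204] → M[204]=3
halt.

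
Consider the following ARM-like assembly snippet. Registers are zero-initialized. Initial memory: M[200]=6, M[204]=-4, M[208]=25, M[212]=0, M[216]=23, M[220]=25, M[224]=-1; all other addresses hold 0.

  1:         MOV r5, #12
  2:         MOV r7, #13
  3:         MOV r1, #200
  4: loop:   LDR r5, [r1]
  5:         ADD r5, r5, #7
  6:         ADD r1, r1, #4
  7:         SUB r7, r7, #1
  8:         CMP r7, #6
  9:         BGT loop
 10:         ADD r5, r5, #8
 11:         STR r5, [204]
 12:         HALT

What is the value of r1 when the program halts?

after MOV r5, #12: r5=12
after MOV r7, #13: r7=13
after MOV r1, #200: r1=200
after LDR r5, [r1]: r5=M[200]=6
after ADD r5, r5, #7: r5=6+7=13
after ADD r1, r1, #4: r1=200+4=204
after SUB r7, r7, #1: r7=13-1=12
CMP r7, #6  (cmp 12,6)
BGT loop: taken
after LDR r5, [r1]: r5=M[204]=-4
after ADD r5, r5, #7: r5=(-4)+7=3
after ADD r1, r1, #4: r1=204+4=208
after SUB r7, r7, #1: r7=12-1=11
CMP r7, #6  (cmp 11,6)
BGT loop: taken
after LDR r5, [r1]: r5=M[208]=25
after ADD r5, r5, #7: r5=25+7=32
after ADD r1, r1, #4: r1=208+4=212
after SUB r7, r7, #1: r7=11-1=10
CMP r7, #6  (cmp 10,6)
BGT loop: taken
after LDR r5, [r1]: r5=M[212]=0
after ADD r5, r5, #7: r5=0+7=7
after ADD r1, r1, #4: r1=212+4=216
after SUB r7, r7, #1: r7=10-1=9
CMP r7, #6  (cmp 9,6)
BGT loop: taken
after LDR r5, [r1]: r5=M[216]=23
after ADD r5, r5, #7: r5=23+7=30
after ADD r1, r1, #4: r1=216+4=220
after SUB r7, r7, #1: r7=9-1=8
CMP r7, #6  (cmp 8,6)
BGT loop: taken
after LDR r5, [r1]: r5=M[220]=25
after ADD r5, r5, #7: r5=25+7=32
after ADD r1, r1, #4: r1=220+4=224
after SUB r7, r7, #1: r7=8-1=7
CMP r7, #6  (cmp 7,6)
BGT loop: taken
after LDR r5, [r1]: r5=M[224]=-1
after ADD r5, r5, #7: r5=(-1)+7=6
after ADD r1, r1, #4: r1=224+4=228
after SUB r7, r7, #1: r7=7-1=6
CMP r7, #6  (cmp 6,6)
BGT loop: not taken
after ADD r5, r5, #8: r5=6+8=14
STR r5, [204] → M[204]=14
halt.

228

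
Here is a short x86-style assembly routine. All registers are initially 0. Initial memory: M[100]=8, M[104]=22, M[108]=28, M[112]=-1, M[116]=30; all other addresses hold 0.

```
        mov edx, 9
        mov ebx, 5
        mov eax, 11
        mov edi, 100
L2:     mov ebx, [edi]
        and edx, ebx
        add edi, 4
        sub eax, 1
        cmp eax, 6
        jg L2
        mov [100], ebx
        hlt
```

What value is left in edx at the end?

after mov edx, 9: edx=9
after mov ebx, 5: ebx=5
after mov eax, 11: eax=11
after mov edi, 100: edi=100
after mov ebx, [edi]: ebx=M[100]=8
after and edx, ebx: edx=9&8=8
after add edi, 4: edi=100+4=104
after sub eax, 1: eax=11-1=10
cmp eax, 6  (cmp 10,6)
jg L2: taken
after mov ebx, [edi]: ebx=M[104]=22
after and edx, ebx: edx=8&22=0
after add edi, 4: edi=104+4=108
after sub eax, 1: eax=10-1=9
cmp eax, 6  (cmp 9,6)
jg L2: taken
after mov ebx, [edi]: ebx=M[108]=28
after and edx, ebx: edx=0&28=0
after add edi, 4: edi=108+4=112
after sub eax, 1: eax=9-1=8
cmp eax, 6  (cmp 8,6)
jg L2: taken
after mov ebx, [edi]: ebx=M[112]=-1
after and edx, ebx: edx=0&(-1)=0
after add edi, 4: edi=112+4=116
after sub eax, 1: eax=8-1=7
cmp eax, 6  (cmp 7,6)
jg L2: taken
after mov ebx, [edi]: ebx=M[116]=30
after and edx, ebx: edx=0&30=0
after add edi, 4: edi=116+4=120
after sub eax, 1: eax=7-1=6
cmp eax, 6  (cmp 6,6)
jg L2: not taken
mov [100], ebx → M[100]=30
halt.

0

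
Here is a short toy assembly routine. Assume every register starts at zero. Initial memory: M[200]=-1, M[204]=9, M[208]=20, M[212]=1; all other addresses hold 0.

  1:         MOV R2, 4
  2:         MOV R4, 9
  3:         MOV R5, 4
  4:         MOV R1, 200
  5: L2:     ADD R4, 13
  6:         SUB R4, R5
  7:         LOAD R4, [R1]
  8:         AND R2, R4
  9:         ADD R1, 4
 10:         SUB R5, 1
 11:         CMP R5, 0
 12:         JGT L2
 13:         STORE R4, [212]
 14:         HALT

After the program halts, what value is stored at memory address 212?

1

MOV R2, 4 → R2=4
MOV R4, 9 → R4=9
MOV R5, 4 → R5=4
MOV R1, 200 → R1=200
ADD R4, 13 → R4=9+13=22
SUB R4, R5 → R4=22-4=18
LOAD R4, [R1] → R4=M[200]=-1
AND R2, R4 → R2=4&(-1)=4
ADD R1, 4 → R1=200+4=204
SUB R5, 1 → R5=4-1=3
CMP R5, 0  (cmp 3,0)
JGT L2: taken
ADD R4, 13 → R4=(-1)+13=12
SUB R4, R5 → R4=12-3=9
LOAD R4, [R1] → R4=M[204]=9
AND R2, R4 → R2=4&9=0
ADD R1, 4 → R1=204+4=208
SUB R5, 1 → R5=3-1=2
CMP R5, 0  (cmp 2,0)
JGT L2: taken
ADD R4, 13 → R4=9+13=22
SUB R4, R5 → R4=22-2=20
LOAD R4, [R1] → R4=M[208]=20
AND R2, R4 → R2=0&20=0
ADD R1, 4 → R1=208+4=212
SUB R5, 1 → R5=2-1=1
CMP R5, 0  (cmp 1,0)
JGT L2: taken
ADD R4, 13 → R4=20+13=33
SUB R4, R5 → R4=33-1=32
LOAD R4, [R1] → R4=M[212]=1
AND R2, R4 → R2=0&1=0
ADD R1, 4 → R1=212+4=216
SUB R5, 1 → R5=1-1=0
CMP R5, 0  (cmp 0,0)
JGT L2: not taken
STORE R4, [212] → M[212]=1
halt.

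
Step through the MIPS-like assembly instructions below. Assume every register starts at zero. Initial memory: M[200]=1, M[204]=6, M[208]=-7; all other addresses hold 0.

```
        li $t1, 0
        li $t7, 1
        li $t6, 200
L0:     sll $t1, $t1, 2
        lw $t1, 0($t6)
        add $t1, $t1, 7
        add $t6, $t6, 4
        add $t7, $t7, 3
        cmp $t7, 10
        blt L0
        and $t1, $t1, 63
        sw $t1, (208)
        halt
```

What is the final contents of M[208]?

0

$t1=0
$t7=1
$t6=200
$t1=0<<2=0
$t1=M[200]=1
$t1=1+7=8
$t6=200+4=204
$t7=1+3=4
cmp $t7, 10  (cmp 4,10)
blt L0: taken
$t1=8<<2=32
$t1=M[204]=6
$t1=6+7=13
$t6=204+4=208
$t7=4+3=7
cmp $t7, 10  (cmp 7,10)
blt L0: taken
$t1=13<<2=52
$t1=M[208]=-7
$t1=(-7)+7=0
$t6=208+4=212
$t7=7+3=10
cmp $t7, 10  (cmp 10,10)
blt L0: not taken
$t1=0&63=0
sw $t1, (208) → M[208]=0
halt.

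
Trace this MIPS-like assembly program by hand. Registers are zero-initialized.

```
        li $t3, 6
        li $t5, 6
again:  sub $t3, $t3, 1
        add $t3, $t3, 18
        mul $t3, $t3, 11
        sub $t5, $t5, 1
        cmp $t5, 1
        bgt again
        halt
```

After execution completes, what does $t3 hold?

li $t3, 6 → $t3=6
li $t5, 6 → $t5=6
sub $t3, $t3, 1 → $t3=6-1=5
add $t3, $t3, 18 → $t3=5+18=23
mul $t3, $t3, 11 → $t3=23*11=253
sub $t5, $t5, 1 → $t5=6-1=5
cmp $t5, 1  (cmp 5,1)
bgt again: taken
sub $t3, $t3, 1 → $t3=253-1=252
add $t3, $t3, 18 → $t3=252+18=270
mul $t3, $t3, 11 → $t3=270*11=2970
sub $t5, $t5, 1 → $t5=5-1=4
cmp $t5, 1  (cmp 4,1)
bgt again: taken
sub $t3, $t3, 1 → $t3=2970-1=2969
add $t3, $t3, 18 → $t3=2969+18=2987
mul $t3, $t3, 11 → $t3=2987*11=32857
sub $t5, $t5, 1 → $t5=4-1=3
cmp $t5, 1  (cmp 3,1)
bgt again: taken
sub $t3, $t3, 1 → $t3=32857-1=32856
add $t3, $t3, 18 → $t3=32856+18=32874
mul $t3, $t3, 11 → $t3=32874*11=361614
sub $t5, $t5, 1 → $t5=3-1=2
cmp $t5, 1  (cmp 2,1)
bgt again: taken
sub $t3, $t3, 1 → $t3=361614-1=361613
add $t3, $t3, 18 → $t3=361613+18=361631
mul $t3, $t3, 11 → $t3=361631*11=3977941
sub $t5, $t5, 1 → $t5=2-1=1
cmp $t5, 1  (cmp 1,1)
bgt again: not taken
halt.

3977941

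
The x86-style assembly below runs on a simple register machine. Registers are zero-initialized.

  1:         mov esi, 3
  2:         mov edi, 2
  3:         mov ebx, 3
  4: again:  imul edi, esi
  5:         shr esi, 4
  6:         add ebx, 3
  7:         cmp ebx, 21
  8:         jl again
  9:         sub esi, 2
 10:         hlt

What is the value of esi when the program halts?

mov esi, 3 → esi=3
mov edi, 2 → edi=2
mov ebx, 3 → ebx=3
imul edi, esi → edi=2*3=6
shr esi, 4 → esi=3>>4=0
add ebx, 3 → ebx=3+3=6
cmp ebx, 21  (cmp 6,21)
jl again: taken
imul edi, esi → edi=6*0=0
shr esi, 4 → esi=0>>4=0
add ebx, 3 → ebx=6+3=9
cmp ebx, 21  (cmp 9,21)
jl again: taken
imul edi, esi → edi=0*0=0
shr esi, 4 → esi=0>>4=0
add ebx, 3 → ebx=9+3=12
cmp ebx, 21  (cmp 12,21)
jl again: taken
imul edi, esi → edi=0*0=0
shr esi, 4 → esi=0>>4=0
add ebx, 3 → ebx=12+3=15
cmp ebx, 21  (cmp 15,21)
jl again: taken
imul edi, esi → edi=0*0=0
shr esi, 4 → esi=0>>4=0
add ebx, 3 → ebx=15+3=18
cmp ebx, 21  (cmp 18,21)
jl again: taken
imul edi, esi → edi=0*0=0
shr esi, 4 → esi=0>>4=0
add ebx, 3 → ebx=18+3=21
cmp ebx, 21  (cmp 21,21)
jl again: not taken
sub esi, 2 → esi=0-2=-2
halt.

-2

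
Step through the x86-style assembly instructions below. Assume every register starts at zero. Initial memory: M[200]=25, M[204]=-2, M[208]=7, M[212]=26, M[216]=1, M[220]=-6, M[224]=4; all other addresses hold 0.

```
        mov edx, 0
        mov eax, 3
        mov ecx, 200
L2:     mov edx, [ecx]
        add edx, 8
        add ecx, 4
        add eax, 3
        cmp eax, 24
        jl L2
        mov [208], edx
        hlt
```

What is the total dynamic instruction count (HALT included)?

47

mov edx, 0 → edx=0
mov eax, 3 → eax=3
mov ecx, 200 → ecx=200
mov edx, [ecx] → edx=M[200]=25
add edx, 8 → edx=25+8=33
add ecx, 4 → ecx=200+4=204
add eax, 3 → eax=3+3=6
cmp eax, 24  (cmp 6,24)
jl L2: taken
mov edx, [ecx] → edx=M[204]=-2
add edx, 8 → edx=(-2)+8=6
add ecx, 4 → ecx=204+4=208
add eax, 3 → eax=6+3=9
cmp eax, 24  (cmp 9,24)
jl L2: taken
mov edx, [ecx] → edx=M[208]=7
add edx, 8 → edx=7+8=15
add ecx, 4 → ecx=208+4=212
add eax, 3 → eax=9+3=12
cmp eax, 24  (cmp 12,24)
jl L2: taken
mov edx, [ecx] → edx=M[212]=26
add edx, 8 → edx=26+8=34
add ecx, 4 → ecx=212+4=216
add eax, 3 → eax=12+3=15
cmp eax, 24  (cmp 15,24)
jl L2: taken
mov edx, [ecx] → edx=M[216]=1
add edx, 8 → edx=1+8=9
add ecx, 4 → ecx=216+4=220
add eax, 3 → eax=15+3=18
cmp eax, 24  (cmp 18,24)
jl L2: taken
mov edx, [ecx] → edx=M[220]=-6
add edx, 8 → edx=(-6)+8=2
add ecx, 4 → ecx=220+4=224
add eax, 3 → eax=18+3=21
cmp eax, 24  (cmp 21,24)
jl L2: taken
mov edx, [ecx] → edx=M[224]=4
add edx, 8 → edx=4+8=12
add ecx, 4 → ecx=224+4=228
add eax, 3 → eax=21+3=24
cmp eax, 24  (cmp 24,24)
jl L2: not taken
mov [208], edx → M[208]=12
halt.
Total executed instructions: 47.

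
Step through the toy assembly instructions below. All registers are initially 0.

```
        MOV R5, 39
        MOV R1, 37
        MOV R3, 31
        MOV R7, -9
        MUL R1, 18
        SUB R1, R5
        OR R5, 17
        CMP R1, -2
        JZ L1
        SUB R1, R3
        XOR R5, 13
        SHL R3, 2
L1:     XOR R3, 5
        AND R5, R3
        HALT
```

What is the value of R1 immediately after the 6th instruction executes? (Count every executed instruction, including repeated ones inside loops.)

R5=39
R1=37
R3=31
R7=-9
R1=37*18=666
R1=666-39=627
After step 6: R1 = 627.

627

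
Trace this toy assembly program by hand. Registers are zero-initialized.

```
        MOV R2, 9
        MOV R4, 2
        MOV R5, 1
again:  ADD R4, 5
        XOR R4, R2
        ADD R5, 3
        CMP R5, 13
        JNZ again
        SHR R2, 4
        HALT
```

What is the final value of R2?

MOV R2, 9 → R2=9
MOV R4, 2 → R4=2
MOV R5, 1 → R5=1
ADD R4, 5 → R4=2+5=7
XOR R4, R2 → R4=7^9=14
ADD R5, 3 → R5=1+3=4
CMP R5, 13  (cmp 4,13)
JNZ again: taken
ADD R4, 5 → R4=14+5=19
XOR R4, R2 → R4=19^9=26
ADD R5, 3 → R5=4+3=7
CMP R5, 13  (cmp 7,13)
JNZ again: taken
ADD R4, 5 → R4=26+5=31
XOR R4, R2 → R4=31^9=22
ADD R5, 3 → R5=7+3=10
CMP R5, 13  (cmp 10,13)
JNZ again: taken
ADD R4, 5 → R4=22+5=27
XOR R4, R2 → R4=27^9=18
ADD R5, 3 → R5=10+3=13
CMP R5, 13  (cmp 13,13)
JNZ again: not taken
SHR R2, 4 → R2=9>>4=0
halt.

0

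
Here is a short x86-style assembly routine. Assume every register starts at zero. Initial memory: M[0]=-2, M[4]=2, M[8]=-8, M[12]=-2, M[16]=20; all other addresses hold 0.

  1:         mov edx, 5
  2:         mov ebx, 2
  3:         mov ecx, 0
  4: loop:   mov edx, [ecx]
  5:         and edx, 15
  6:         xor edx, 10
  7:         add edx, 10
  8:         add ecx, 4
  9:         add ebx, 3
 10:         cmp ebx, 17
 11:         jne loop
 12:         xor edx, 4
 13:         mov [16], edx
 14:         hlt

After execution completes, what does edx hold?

edx=5
ebx=2
ecx=0
edx=M[0]=-2
edx=(-2)&15=14
edx=14^10=4
edx=4+10=14
ecx=0+4=4
ebx=2+3=5
cmp ebx, 17  (cmp 5,17)
jne loop: taken
edx=M[4]=2
edx=2&15=2
edx=2^10=8
edx=8+10=18
ecx=4+4=8
ebx=5+3=8
cmp ebx, 17  (cmp 8,17)
jne loop: taken
edx=M[8]=-8
edx=(-8)&15=8
edx=8^10=2
edx=2+10=12
ecx=8+4=12
ebx=8+3=11
cmp ebx, 17  (cmp 11,17)
jne loop: taken
edx=M[12]=-2
edx=(-2)&15=14
edx=14^10=4
edx=4+10=14
ecx=12+4=16
ebx=11+3=14
cmp ebx, 17  (cmp 14,17)
jne loop: taken
edx=M[16]=20
edx=20&15=4
edx=4^10=14
edx=14+10=24
ecx=16+4=20
ebx=14+3=17
cmp ebx, 17  (cmp 17,17)
jne loop: not taken
edx=24^4=28
mov [16], edx → M[16]=28
halt.

28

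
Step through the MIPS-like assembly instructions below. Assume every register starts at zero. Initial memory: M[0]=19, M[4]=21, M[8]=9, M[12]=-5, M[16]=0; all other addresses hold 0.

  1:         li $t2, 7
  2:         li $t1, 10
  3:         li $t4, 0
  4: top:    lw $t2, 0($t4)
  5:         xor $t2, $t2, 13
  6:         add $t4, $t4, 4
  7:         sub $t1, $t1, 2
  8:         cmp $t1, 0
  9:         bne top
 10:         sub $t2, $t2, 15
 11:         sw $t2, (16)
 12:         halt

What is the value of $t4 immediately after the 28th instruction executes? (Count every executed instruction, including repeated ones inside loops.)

16

li $t2, 7 → $t2=7
li $t1, 10 → $t1=10
li $t4, 0 → $t4=0
lw $t2, 0($t4) → $t2=M[0]=19
xor $t2, $t2, 13 → $t2=19^13=30
add $t4, $t4, 4 → $t4=0+4=4
sub $t1, $t1, 2 → $t1=10-2=8
cmp $t1, 0  (cmp 8,0)
bne top: taken
lw $t2, 0($t4) → $t2=M[4]=21
xor $t2, $t2, 13 → $t2=21^13=24
add $t4, $t4, 4 → $t4=4+4=8
sub $t1, $t1, 2 → $t1=8-2=6
cmp $t1, 0  (cmp 6,0)
bne top: taken
lw $t2, 0($t4) → $t2=M[8]=9
xor $t2, $t2, 13 → $t2=9^13=4
add $t4, $t4, 4 → $t4=8+4=12
sub $t1, $t1, 2 → $t1=6-2=4
cmp $t1, 0  (cmp 4,0)
bne top: taken
lw $t2, 0($t4) → $t2=M[12]=-5
xor $t2, $t2, 13 → $t2=(-5)^13=-10
add $t4, $t4, 4 → $t4=12+4=16
sub $t1, $t1, 2 → $t1=4-2=2
cmp $t1, 0  (cmp 2,0)
bne top: taken
lw $t2, 0($t4) → $t2=M[16]=0
After step 28: $t4 = 16.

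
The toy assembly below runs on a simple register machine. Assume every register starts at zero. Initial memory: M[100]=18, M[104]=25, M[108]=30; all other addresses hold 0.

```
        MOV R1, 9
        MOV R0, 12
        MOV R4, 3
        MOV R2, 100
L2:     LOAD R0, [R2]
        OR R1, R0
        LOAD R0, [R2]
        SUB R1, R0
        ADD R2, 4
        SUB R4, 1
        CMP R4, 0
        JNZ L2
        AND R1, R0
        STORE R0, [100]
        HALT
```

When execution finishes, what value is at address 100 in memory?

MOV R1, 9 → R1=9
MOV R0, 12 → R0=12
MOV R4, 3 → R4=3
MOV R2, 100 → R2=100
LOAD R0, [R2] → R0=M[100]=18
OR R1, R0 → R1=9|18=27
LOAD R0, [R2] → R0=M[100]=18
SUB R1, R0 → R1=27-18=9
ADD R2, 4 → R2=100+4=104
SUB R4, 1 → R4=3-1=2
CMP R4, 0  (cmp 2,0)
JNZ L2: taken
LOAD R0, [R2] → R0=M[104]=25
OR R1, R0 → R1=9|25=25
LOAD R0, [R2] → R0=M[104]=25
SUB R1, R0 → R1=25-25=0
ADD R2, 4 → R2=104+4=108
SUB R4, 1 → R4=2-1=1
CMP R4, 0  (cmp 1,0)
JNZ L2: taken
LOAD R0, [R2] → R0=M[108]=30
OR R1, R0 → R1=0|30=30
LOAD R0, [R2] → R0=M[108]=30
SUB R1, R0 → R1=30-30=0
ADD R2, 4 → R2=108+4=112
SUB R4, 1 → R4=1-1=0
CMP R4, 0  (cmp 0,0)
JNZ L2: not taken
AND R1, R0 → R1=0&30=0
STORE R0, [100] → M[100]=30
halt.

30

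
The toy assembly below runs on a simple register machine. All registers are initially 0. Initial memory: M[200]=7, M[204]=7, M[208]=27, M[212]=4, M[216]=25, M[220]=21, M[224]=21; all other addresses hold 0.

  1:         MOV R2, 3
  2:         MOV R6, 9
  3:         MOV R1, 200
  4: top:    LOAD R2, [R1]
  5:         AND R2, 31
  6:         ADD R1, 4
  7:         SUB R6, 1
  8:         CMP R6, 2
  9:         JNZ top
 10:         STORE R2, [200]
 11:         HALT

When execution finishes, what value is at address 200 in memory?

21

R2=3
R6=9
R1=200
R2=M[200]=7
R2=7&31=7
R1=200+4=204
R6=9-1=8
CMP R6, 2  (cmp 8,2)
JNZ top: taken
R2=M[204]=7
R2=7&31=7
R1=204+4=208
R6=8-1=7
CMP R6, 2  (cmp 7,2)
JNZ top: taken
R2=M[208]=27
R2=27&31=27
R1=208+4=212
R6=7-1=6
CMP R6, 2  (cmp 6,2)
JNZ top: taken
R2=M[212]=4
R2=4&31=4
R1=212+4=216
R6=6-1=5
CMP R6, 2  (cmp 5,2)
JNZ top: taken
R2=M[216]=25
R2=25&31=25
R1=216+4=220
R6=5-1=4
CMP R6, 2  (cmp 4,2)
JNZ top: taken
R2=M[220]=21
R2=21&31=21
R1=220+4=224
R6=4-1=3
CMP R6, 2  (cmp 3,2)
JNZ top: taken
R2=M[224]=21
R2=21&31=21
R1=224+4=228
R6=3-1=2
CMP R6, 2  (cmp 2,2)
JNZ top: not taken
STORE R2, [200] → M[200]=21
halt.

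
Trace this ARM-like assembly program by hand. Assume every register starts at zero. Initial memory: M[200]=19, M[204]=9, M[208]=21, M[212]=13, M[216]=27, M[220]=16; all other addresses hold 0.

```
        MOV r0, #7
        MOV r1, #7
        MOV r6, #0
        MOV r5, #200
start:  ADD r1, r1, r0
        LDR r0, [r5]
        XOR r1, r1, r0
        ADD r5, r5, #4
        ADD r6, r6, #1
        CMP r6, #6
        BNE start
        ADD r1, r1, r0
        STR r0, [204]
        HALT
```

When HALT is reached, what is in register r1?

MOV r0, #7 → r0=7
MOV r1, #7 → r1=7
MOV r6, #0 → r6=0
MOV r5, #200 → r5=200
ADD r1, r1, r0 → r1=7+7=14
LDR r0, [r5] → r0=M[200]=19
XOR r1, r1, r0 → r1=14^19=29
ADD r5, r5, #4 → r5=200+4=204
ADD r6, r6, #1 → r6=0+1=1
CMP r6, #6  (cmp 1,6)
BNE start: taken
ADD r1, r1, r0 → r1=29+19=48
LDR r0, [r5] → r0=M[204]=9
XOR r1, r1, r0 → r1=48^9=57
ADD r5, r5, #4 → r5=204+4=208
ADD r6, r6, #1 → r6=1+1=2
CMP r6, #6  (cmp 2,6)
BNE start: taken
ADD r1, r1, r0 → r1=57+9=66
LDR r0, [r5] → r0=M[208]=21
XOR r1, r1, r0 → r1=66^21=87
ADD r5, r5, #4 → r5=208+4=212
ADD r6, r6, #1 → r6=2+1=3
CMP r6, #6  (cmp 3,6)
BNE start: taken
ADD r1, r1, r0 → r1=87+21=108
LDR r0, [r5] → r0=M[212]=13
XOR r1, r1, r0 → r1=108^13=97
ADD r5, r5, #4 → r5=212+4=216
ADD r6, r6, #1 → r6=3+1=4
CMP r6, #6  (cmp 4,6)
BNE start: taken
ADD r1, r1, r0 → r1=97+13=110
LDR r0, [r5] → r0=M[216]=27
XOR r1, r1, r0 → r1=110^27=117
ADD r5, r5, #4 → r5=216+4=220
ADD r6, r6, #1 → r6=4+1=5
CMP r6, #6  (cmp 5,6)
BNE start: taken
ADD r1, r1, r0 → r1=117+27=144
LDR r0, [r5] → r0=M[220]=16
XOR r1, r1, r0 → r1=144^16=128
ADD r5, r5, #4 → r5=220+4=224
ADD r6, r6, #1 → r6=5+1=6
CMP r6, #6  (cmp 6,6)
BNE start: not taken
ADD r1, r1, r0 → r1=128+16=144
STR r0, [204] → M[204]=16
halt.

144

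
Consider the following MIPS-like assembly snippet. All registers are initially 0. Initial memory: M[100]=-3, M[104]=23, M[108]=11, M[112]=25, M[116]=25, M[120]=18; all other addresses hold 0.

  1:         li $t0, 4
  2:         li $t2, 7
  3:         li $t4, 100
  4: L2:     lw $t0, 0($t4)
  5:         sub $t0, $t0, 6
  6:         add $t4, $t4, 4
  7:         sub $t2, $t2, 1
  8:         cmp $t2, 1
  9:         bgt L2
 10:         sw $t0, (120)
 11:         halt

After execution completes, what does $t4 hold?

124

li $t0, 4 → $t0=4
li $t2, 7 → $t2=7
li $t4, 100 → $t4=100
lw $t0, 0($t4) → $t0=M[100]=-3
sub $t0, $t0, 6 → $t0=(-3)-6=-9
add $t4, $t4, 4 → $t4=100+4=104
sub $t2, $t2, 1 → $t2=7-1=6
cmp $t2, 1  (cmp 6,1)
bgt L2: taken
lw $t0, 0($t4) → $t0=M[104]=23
sub $t0, $t0, 6 → $t0=23-6=17
add $t4, $t4, 4 → $t4=104+4=108
sub $t2, $t2, 1 → $t2=6-1=5
cmp $t2, 1  (cmp 5,1)
bgt L2: taken
lw $t0, 0($t4) → $t0=M[108]=11
sub $t0, $t0, 6 → $t0=11-6=5
add $t4, $t4, 4 → $t4=108+4=112
sub $t2, $t2, 1 → $t2=5-1=4
cmp $t2, 1  (cmp 4,1)
bgt L2: taken
lw $t0, 0($t4) → $t0=M[112]=25
sub $t0, $t0, 6 → $t0=25-6=19
add $t4, $t4, 4 → $t4=112+4=116
sub $t2, $t2, 1 → $t2=4-1=3
cmp $t2, 1  (cmp 3,1)
bgt L2: taken
lw $t0, 0($t4) → $t0=M[116]=25
sub $t0, $t0, 6 → $t0=25-6=19
add $t4, $t4, 4 → $t4=116+4=120
sub $t2, $t2, 1 → $t2=3-1=2
cmp $t2, 1  (cmp 2,1)
bgt L2: taken
lw $t0, 0($t4) → $t0=M[120]=18
sub $t0, $t0, 6 → $t0=18-6=12
add $t4, $t4, 4 → $t4=120+4=124
sub $t2, $t2, 1 → $t2=2-1=1
cmp $t2, 1  (cmp 1,1)
bgt L2: not taken
sw $t0, (120) → M[120]=12
halt.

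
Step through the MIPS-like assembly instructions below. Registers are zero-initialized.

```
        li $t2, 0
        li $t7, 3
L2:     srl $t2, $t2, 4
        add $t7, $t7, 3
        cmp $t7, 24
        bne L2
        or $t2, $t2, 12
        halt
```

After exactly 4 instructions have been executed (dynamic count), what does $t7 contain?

after li $t2, 0: $t2=0
after li $t7, 3: $t7=3
after srl $t2, $t2, 4: $t2=0>>4=0
after add $t7, $t7, 3: $t7=3+3=6
After step 4: $t7 = 6.

6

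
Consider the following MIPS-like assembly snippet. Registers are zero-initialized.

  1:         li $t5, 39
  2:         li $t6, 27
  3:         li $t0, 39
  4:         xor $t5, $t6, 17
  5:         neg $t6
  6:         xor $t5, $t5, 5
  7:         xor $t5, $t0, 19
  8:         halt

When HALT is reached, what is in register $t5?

52

li $t5, 39 → $t5=39
li $t6, 27 → $t6=27
li $t0, 39 → $t0=39
xor $t5, $t6, 17 → $t5=27^17=10
neg $t6 → $t6=-(27)=-27
xor $t5, $t5, 5 → $t5=10^5=15
xor $t5, $t0, 19 → $t5=39^19=52
halt.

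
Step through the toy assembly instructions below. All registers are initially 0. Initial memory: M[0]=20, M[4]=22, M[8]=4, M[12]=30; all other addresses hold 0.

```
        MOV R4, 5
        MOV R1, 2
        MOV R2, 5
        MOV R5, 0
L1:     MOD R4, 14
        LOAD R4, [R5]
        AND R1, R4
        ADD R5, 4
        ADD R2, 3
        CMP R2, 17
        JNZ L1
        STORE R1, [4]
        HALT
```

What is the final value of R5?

after MOV R4, 5: R4=5
after MOV R1, 2: R1=2
after MOV R2, 5: R2=5
after MOV R5, 0: R5=0
after MOD R4, 14: R4=5%14=5
after LOAD R4, [R5]: R4=M[0]=20
after AND R1, R4: R1=2&20=0
after ADD R5, 4: R5=0+4=4
after ADD R2, 3: R2=5+3=8
CMP R2, 17  (cmp 8,17)
JNZ L1: taken
after MOD R4, 14: R4=20%14=6
after LOAD R4, [R5]: R4=M[4]=22
after AND R1, R4: R1=0&22=0
after ADD R5, 4: R5=4+4=8
after ADD R2, 3: R2=8+3=11
CMP R2, 17  (cmp 11,17)
JNZ L1: taken
after MOD R4, 14: R4=22%14=8
after LOAD R4, [R5]: R4=M[8]=4
after AND R1, R4: R1=0&4=0
after ADD R5, 4: R5=8+4=12
after ADD R2, 3: R2=11+3=14
CMP R2, 17  (cmp 14,17)
JNZ L1: taken
after MOD R4, 14: R4=4%14=4
after LOAD R4, [R5]: R4=M[12]=30
after AND R1, R4: R1=0&30=0
after ADD R5, 4: R5=12+4=16
after ADD R2, 3: R2=14+3=17
CMP R2, 17  (cmp 17,17)
JNZ L1: not taken
STORE R1, [4] → M[4]=0
halt.

16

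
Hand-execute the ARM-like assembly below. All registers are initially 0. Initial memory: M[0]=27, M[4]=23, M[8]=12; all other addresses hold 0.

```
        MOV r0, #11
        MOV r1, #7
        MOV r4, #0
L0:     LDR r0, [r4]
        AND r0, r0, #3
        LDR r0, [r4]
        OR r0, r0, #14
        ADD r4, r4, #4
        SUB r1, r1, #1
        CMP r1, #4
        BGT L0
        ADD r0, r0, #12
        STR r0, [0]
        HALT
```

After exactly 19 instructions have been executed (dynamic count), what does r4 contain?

8

r0=11
r1=7
r4=0
r0=M[0]=27
r0=27&3=3
r0=M[0]=27
r0=27|14=31
r4=0+4=4
r1=7-1=6
CMP r1, #4  (cmp 6,4)
BGT L0: taken
r0=M[4]=23
r0=23&3=3
r0=M[4]=23
r0=23|14=31
r4=4+4=8
r1=6-1=5
CMP r1, #4  (cmp 5,4)
BGT L0: taken
After step 19: r4 = 8.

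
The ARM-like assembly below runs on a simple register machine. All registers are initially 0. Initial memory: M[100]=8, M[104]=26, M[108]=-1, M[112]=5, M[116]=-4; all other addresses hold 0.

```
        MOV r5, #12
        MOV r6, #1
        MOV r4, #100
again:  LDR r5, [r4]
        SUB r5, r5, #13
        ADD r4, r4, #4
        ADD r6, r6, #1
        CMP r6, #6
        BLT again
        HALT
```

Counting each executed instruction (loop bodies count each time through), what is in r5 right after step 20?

MOV r5, #12 → r5=12
MOV r6, #1 → r6=1
MOV r4, #100 → r4=100
LDR r5, [r4] → r5=M[100]=8
SUB r5, r5, #13 → r5=8-13=-5
ADD r4, r4, #4 → r4=100+4=104
ADD r6, r6, #1 → r6=1+1=2
CMP r6, #6  (cmp 2,6)
BLT again: taken
LDR r5, [r4] → r5=M[104]=26
SUB r5, r5, #13 → r5=26-13=13
ADD r4, r4, #4 → r4=104+4=108
ADD r6, r6, #1 → r6=2+1=3
CMP r6, #6  (cmp 3,6)
BLT again: taken
LDR r5, [r4] → r5=M[108]=-1
SUB r5, r5, #13 → r5=(-1)-13=-14
ADD r4, r4, #4 → r4=108+4=112
ADD r6, r6, #1 → r6=3+1=4
CMP r6, #6  (cmp 4,6)
After step 20: r5 = -14.

-14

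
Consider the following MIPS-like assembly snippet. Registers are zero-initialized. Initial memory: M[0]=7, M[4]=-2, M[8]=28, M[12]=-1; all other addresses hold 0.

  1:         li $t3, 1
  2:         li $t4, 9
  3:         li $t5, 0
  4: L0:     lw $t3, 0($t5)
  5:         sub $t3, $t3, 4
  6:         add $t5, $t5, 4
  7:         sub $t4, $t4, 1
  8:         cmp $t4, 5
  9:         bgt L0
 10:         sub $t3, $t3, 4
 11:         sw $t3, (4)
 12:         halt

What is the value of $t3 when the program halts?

$t3=1
$t4=9
$t5=0
$t3=M[0]=7
$t3=7-4=3
$t5=0+4=4
$t4=9-1=8
cmp $t4, 5  (cmp 8,5)
bgt L0: taken
$t3=M[4]=-2
$t3=(-2)-4=-6
$t5=4+4=8
$t4=8-1=7
cmp $t4, 5  (cmp 7,5)
bgt L0: taken
$t3=M[8]=28
$t3=28-4=24
$t5=8+4=12
$t4=7-1=6
cmp $t4, 5  (cmp 6,5)
bgt L0: taken
$t3=M[12]=-1
$t3=(-1)-4=-5
$t5=12+4=16
$t4=6-1=5
cmp $t4, 5  (cmp 5,5)
bgt L0: not taken
$t3=(-5)-4=-9
sw $t3, (4) → M[4]=-9
halt.

-9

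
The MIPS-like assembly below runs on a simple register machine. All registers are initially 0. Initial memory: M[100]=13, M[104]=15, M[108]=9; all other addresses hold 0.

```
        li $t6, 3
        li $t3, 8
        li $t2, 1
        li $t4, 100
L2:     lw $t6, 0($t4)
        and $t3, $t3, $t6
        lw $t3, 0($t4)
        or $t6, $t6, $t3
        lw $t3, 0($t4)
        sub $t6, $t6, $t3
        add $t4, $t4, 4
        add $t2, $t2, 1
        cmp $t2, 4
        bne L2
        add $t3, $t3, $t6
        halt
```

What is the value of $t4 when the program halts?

112

li $t6, 3 → $t6=3
li $t3, 8 → $t3=8
li $t2, 1 → $t2=1
li $t4, 100 → $t4=100
lw $t6, 0($t4) → $t6=M[100]=13
and $t3, $t3, $t6 → $t3=8&13=8
lw $t3, 0($t4) → $t3=M[100]=13
or $t6, $t6, $t3 → $t6=13|13=13
lw $t3, 0($t4) → $t3=M[100]=13
sub $t6, $t6, $t3 → $t6=13-13=0
add $t4, $t4, 4 → $t4=100+4=104
add $t2, $t2, 1 → $t2=1+1=2
cmp $t2, 4  (cmp 2,4)
bne L2: taken
lw $t6, 0($t4) → $t6=M[104]=15
and $t3, $t3, $t6 → $t3=13&15=13
lw $t3, 0($t4) → $t3=M[104]=15
or $t6, $t6, $t3 → $t6=15|15=15
lw $t3, 0($t4) → $t3=M[104]=15
sub $t6, $t6, $t3 → $t6=15-15=0
add $t4, $t4, 4 → $t4=104+4=108
add $t2, $t2, 1 → $t2=2+1=3
cmp $t2, 4  (cmp 3,4)
bne L2: taken
lw $t6, 0($t4) → $t6=M[108]=9
and $t3, $t3, $t6 → $t3=15&9=9
lw $t3, 0($t4) → $t3=M[108]=9
or $t6, $t6, $t3 → $t6=9|9=9
lw $t3, 0($t4) → $t3=M[108]=9
sub $t6, $t6, $t3 → $t6=9-9=0
add $t4, $t4, 4 → $t4=108+4=112
add $t2, $t2, 1 → $t2=3+1=4
cmp $t2, 4  (cmp 4,4)
bne L2: not taken
add $t3, $t3, $t6 → $t3=9+0=9
halt.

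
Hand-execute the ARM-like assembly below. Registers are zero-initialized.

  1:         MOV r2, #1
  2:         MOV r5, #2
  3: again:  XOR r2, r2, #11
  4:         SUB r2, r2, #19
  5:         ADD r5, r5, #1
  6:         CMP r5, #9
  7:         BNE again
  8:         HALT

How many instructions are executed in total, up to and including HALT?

MOV r2, #1 → r2=1
MOV r5, #2 → r5=2
XOR r2, r2, #11 → r2=1^11=10
SUB r2, r2, #19 → r2=10-19=-9
ADD r5, r5, #1 → r5=2+1=3
CMP r5, #9  (cmp 3,9)
BNE again: taken
XOR r2, r2, #11 → r2=(-9)^11=-4
SUB r2, r2, #19 → r2=(-4)-19=-23
ADD r5, r5, #1 → r5=3+1=4
CMP r5, #9  (cmp 4,9)
BNE again: taken
XOR r2, r2, #11 → r2=(-23)^11=-30
SUB r2, r2, #19 → r2=(-30)-19=-49
ADD r5, r5, #1 → r5=4+1=5
CMP r5, #9  (cmp 5,9)
BNE again: taken
XOR r2, r2, #11 → r2=(-49)^11=-60
SUB r2, r2, #19 → r2=(-60)-19=-79
ADD r5, r5, #1 → r5=5+1=6
CMP r5, #9  (cmp 6,9)
BNE again: taken
XOR r2, r2, #11 → r2=(-79)^11=-70
SUB r2, r2, #19 → r2=(-70)-19=-89
ADD r5, r5, #1 → r5=6+1=7
CMP r5, #9  (cmp 7,9)
BNE again: taken
XOR r2, r2, #11 → r2=(-89)^11=-84
SUB r2, r2, #19 → r2=(-84)-19=-103
ADD r5, r5, #1 → r5=7+1=8
CMP r5, #9  (cmp 8,9)
BNE again: taken
XOR r2, r2, #11 → r2=(-103)^11=-110
SUB r2, r2, #19 → r2=(-110)-19=-129
ADD r5, r5, #1 → r5=8+1=9
CMP r5, #9  (cmp 9,9)
BNE again: not taken
halt.
Total executed instructions: 38.

38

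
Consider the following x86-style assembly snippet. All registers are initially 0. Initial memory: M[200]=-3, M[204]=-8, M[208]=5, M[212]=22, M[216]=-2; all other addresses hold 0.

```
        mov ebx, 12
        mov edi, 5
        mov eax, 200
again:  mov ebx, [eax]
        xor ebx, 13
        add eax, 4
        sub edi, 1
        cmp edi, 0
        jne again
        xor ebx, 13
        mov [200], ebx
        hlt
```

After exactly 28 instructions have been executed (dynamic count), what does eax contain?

216

after mov ebx, 12: ebx=12
after mov edi, 5: edi=5
after mov eax, 200: eax=200
after mov ebx, [eax]: ebx=M[200]=-3
after xor ebx, 13: ebx=(-3)^13=-16
after add eax, 4: eax=200+4=204
after sub edi, 1: edi=5-1=4
cmp edi, 0  (cmp 4,0)
jne again: taken
after mov ebx, [eax]: ebx=M[204]=-8
after xor ebx, 13: ebx=(-8)^13=-11
after add eax, 4: eax=204+4=208
after sub edi, 1: edi=4-1=3
cmp edi, 0  (cmp 3,0)
jne again: taken
after mov ebx, [eax]: ebx=M[208]=5
after xor ebx, 13: ebx=5^13=8
after add eax, 4: eax=208+4=212
after sub edi, 1: edi=3-1=2
cmp edi, 0  (cmp 2,0)
jne again: taken
after mov ebx, [eax]: ebx=M[212]=22
after xor ebx, 13: ebx=22^13=27
after add eax, 4: eax=212+4=216
after sub edi, 1: edi=2-1=1
cmp edi, 0  (cmp 1,0)
jne again: taken
after mov ebx, [eax]: ebx=M[216]=-2
After step 28: eax = 216.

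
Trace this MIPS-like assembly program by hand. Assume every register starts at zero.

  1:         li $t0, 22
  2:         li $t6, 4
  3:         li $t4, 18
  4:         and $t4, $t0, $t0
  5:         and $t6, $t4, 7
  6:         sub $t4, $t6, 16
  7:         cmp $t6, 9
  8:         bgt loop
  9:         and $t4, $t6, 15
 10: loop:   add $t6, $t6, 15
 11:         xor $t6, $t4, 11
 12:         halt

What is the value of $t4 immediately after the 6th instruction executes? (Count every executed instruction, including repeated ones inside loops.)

-10

after li $t0, 22: $t0=22
after li $t6, 4: $t6=4
after li $t4, 18: $t4=18
after and $t4, $t0, $t0: $t4=22&22=22
after and $t6, $t4, 7: $t6=22&7=6
after sub $t4, $t6, 16: $t4=6-16=-10
After step 6: $t4 = -10.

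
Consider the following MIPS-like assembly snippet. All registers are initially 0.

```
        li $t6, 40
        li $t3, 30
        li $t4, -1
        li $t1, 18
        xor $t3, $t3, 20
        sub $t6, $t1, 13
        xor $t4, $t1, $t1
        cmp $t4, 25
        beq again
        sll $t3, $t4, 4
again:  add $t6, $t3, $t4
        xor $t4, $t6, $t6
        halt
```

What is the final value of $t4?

$t6=40
$t3=30
$t4=-1
$t1=18
$t3=30^20=10
$t6=18-13=5
$t4=18^18=0
cmp $t4, 25  (cmp 0,25)
beq again: not taken
$t3=0<<4=0
$t6=0+0=0
$t4=0^0=0
halt.

0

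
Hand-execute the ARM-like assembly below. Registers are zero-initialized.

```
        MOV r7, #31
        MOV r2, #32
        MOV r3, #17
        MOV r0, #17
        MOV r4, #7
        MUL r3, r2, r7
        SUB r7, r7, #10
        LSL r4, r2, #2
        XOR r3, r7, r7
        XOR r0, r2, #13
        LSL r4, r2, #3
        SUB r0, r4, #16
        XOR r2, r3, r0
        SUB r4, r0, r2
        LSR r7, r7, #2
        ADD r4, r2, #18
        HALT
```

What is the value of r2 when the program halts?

after MOV r7, #31: r7=31
after MOV r2, #32: r2=32
after MOV r3, #17: r3=17
after MOV r0, #17: r0=17
after MOV r4, #7: r4=7
after MUL r3, r2, r7: r3=32*31=992
after SUB r7, r7, #10: r7=31-10=21
after LSL r4, r2, #2: r4=32<<2=128
after XOR r3, r7, r7: r3=21^21=0
after XOR r0, r2, #13: r0=32^13=45
after LSL r4, r2, #3: r4=32<<3=256
after SUB r0, r4, #16: r0=256-16=240
after XOR r2, r3, r0: r2=0^240=240
after SUB r4, r0, r2: r4=240-240=0
after LSR r7, r7, #2: r7=21>>2=5
after ADD r4, r2, #18: r4=240+18=258
halt.

240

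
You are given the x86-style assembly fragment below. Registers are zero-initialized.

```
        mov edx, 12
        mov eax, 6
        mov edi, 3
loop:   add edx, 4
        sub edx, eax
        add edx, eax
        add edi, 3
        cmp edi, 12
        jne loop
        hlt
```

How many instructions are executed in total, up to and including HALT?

edx=12
eax=6
edi=3
edx=12+4=16
edx=16-6=10
edx=10+6=16
edi=3+3=6
cmp edi, 12  (cmp 6,12)
jne loop: taken
edx=16+4=20
edx=20-6=14
edx=14+6=20
edi=6+3=9
cmp edi, 12  (cmp 9,12)
jne loop: taken
edx=20+4=24
edx=24-6=18
edx=18+6=24
edi=9+3=12
cmp edi, 12  (cmp 12,12)
jne loop: not taken
halt.
Total executed instructions: 22.

22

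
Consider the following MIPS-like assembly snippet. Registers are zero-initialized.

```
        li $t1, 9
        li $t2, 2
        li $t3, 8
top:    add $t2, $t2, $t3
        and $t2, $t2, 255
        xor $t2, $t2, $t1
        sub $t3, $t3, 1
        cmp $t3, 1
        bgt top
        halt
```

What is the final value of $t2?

30

after li $t1, 9: $t1=9
after li $t2, 2: $t2=2
after li $t3, 8: $t3=8
after add $t2, $t2, $t3: $t2=2+8=10
after and $t2, $t2, 255: $t2=10&255=10
after xor $t2, $t2, $t1: $t2=10^9=3
after sub $t3, $t3, 1: $t3=8-1=7
cmp $t3, 1  (cmp 7,1)
bgt top: taken
after add $t2, $t2, $t3: $t2=3+7=10
after and $t2, $t2, 255: $t2=10&255=10
after xor $t2, $t2, $t1: $t2=10^9=3
after sub $t3, $t3, 1: $t3=7-1=6
cmp $t3, 1  (cmp 6,1)
bgt top: taken
after add $t2, $t2, $t3: $t2=3+6=9
after and $t2, $t2, 255: $t2=9&255=9
after xor $t2, $t2, $t1: $t2=9^9=0
after sub $t3, $t3, 1: $t3=6-1=5
cmp $t3, 1  (cmp 5,1)
bgt top: taken
after add $t2, $t2, $t3: $t2=0+5=5
after and $t2, $t2, 255: $t2=5&255=5
after xor $t2, $t2, $t1: $t2=5^9=12
after sub $t3, $t3, 1: $t3=5-1=4
cmp $t3, 1  (cmp 4,1)
bgt top: taken
after add $t2, $t2, $t3: $t2=12+4=16
after and $t2, $t2, 255: $t2=16&255=16
after xor $t2, $t2, $t1: $t2=16^9=25
after sub $t3, $t3, 1: $t3=4-1=3
cmp $t3, 1  (cmp 3,1)
bgt top: taken
after add $t2, $t2, $t3: $t2=25+3=28
after and $t2, $t2, 255: $t2=28&255=28
after xor $t2, $t2, $t1: $t2=28^9=21
after sub $t3, $t3, 1: $t3=3-1=2
cmp $t3, 1  (cmp 2,1)
bgt top: taken
after add $t2, $t2, $t3: $t2=21+2=23
after and $t2, $t2, 255: $t2=23&255=23
after xor $t2, $t2, $t1: $t2=23^9=30
after sub $t3, $t3, 1: $t3=2-1=1
cmp $t3, 1  (cmp 1,1)
bgt top: not taken
halt.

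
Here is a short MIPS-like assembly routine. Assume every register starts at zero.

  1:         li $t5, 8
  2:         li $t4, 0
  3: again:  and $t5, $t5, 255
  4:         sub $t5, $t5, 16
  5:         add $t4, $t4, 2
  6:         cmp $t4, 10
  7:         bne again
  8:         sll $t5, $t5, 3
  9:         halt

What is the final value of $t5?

li $t5, 8 → $t5=8
li $t4, 0 → $t4=0
and $t5, $t5, 255 → $t5=8&255=8
sub $t5, $t5, 16 → $t5=8-16=-8
add $t4, $t4, 2 → $t4=0+2=2
cmp $t4, 10  (cmp 2,10)
bne again: taken
and $t5, $t5, 255 → $t5=(-8)&255=248
sub $t5, $t5, 16 → $t5=248-16=232
add $t4, $t4, 2 → $t4=2+2=4
cmp $t4, 10  (cmp 4,10)
bne again: taken
and $t5, $t5, 255 → $t5=232&255=232
sub $t5, $t5, 16 → $t5=232-16=216
add $t4, $t4, 2 → $t4=4+2=6
cmp $t4, 10  (cmp 6,10)
bne again: taken
and $t5, $t5, 255 → $t5=216&255=216
sub $t5, $t5, 16 → $t5=216-16=200
add $t4, $t4, 2 → $t4=6+2=8
cmp $t4, 10  (cmp 8,10)
bne again: taken
and $t5, $t5, 255 → $t5=200&255=200
sub $t5, $t5, 16 → $t5=200-16=184
add $t4, $t4, 2 → $t4=8+2=10
cmp $t4, 10  (cmp 10,10)
bne again: not taken
sll $t5, $t5, 3 → $t5=184<<3=1472
halt.

1472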